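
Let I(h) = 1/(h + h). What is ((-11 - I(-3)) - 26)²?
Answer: 48841/36 ≈ 1356.7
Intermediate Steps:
I(h) = 1/(2*h)
((-11 - I(-3)) - 26)² = ((-11 - 1/(2*(-3))) - 26)² = ((-11 - (-1)/(2*3)) - 26)² = ((-11 - 1*(-⅙)) - 26)² = ((-11 + ⅙) - 26)² = (-65/6 - 26)² = (-221/6)² = 48841/36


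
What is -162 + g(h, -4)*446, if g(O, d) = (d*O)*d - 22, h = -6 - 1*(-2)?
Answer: -38518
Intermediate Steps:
h = -4 (h = -6 + 2 = -4)
g(O, d) = -22 + O*d² (g(O, d) = (O*d)*d - 22 = O*d² - 22 = -22 + O*d²)
-162 + g(h, -4)*446 = -162 + (-22 - 4*(-4)²)*446 = -162 + (-22 - 4*16)*446 = -162 + (-22 - 64)*446 = -162 - 86*446 = -162 - 38356 = -38518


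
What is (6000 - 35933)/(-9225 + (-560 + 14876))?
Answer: -29933/5091 ≈ -5.8796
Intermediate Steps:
(6000 - 35933)/(-9225 + (-560 + 14876)) = -29933/(-9225 + 14316) = -29933/5091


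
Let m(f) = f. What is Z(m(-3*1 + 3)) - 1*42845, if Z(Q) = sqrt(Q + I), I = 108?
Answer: -42845 + 6*sqrt(3) ≈ -42835.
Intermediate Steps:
Z(Q) = sqrt(108 + Q) (Z(Q) = sqrt(Q + 108) = sqrt(108 + Q))
Z(m(-3*1 + 3)) - 1*42845 = sqrt(108 + (-3*1 + 3)) - 1*42845 = sqrt(108 + (-3 + 3)) - 42845 = sqrt(108 + 0) - 42845 = sqrt(108) - 42845 = 6*sqrt(3) - 42845 = -42845 + 6*sqrt(3)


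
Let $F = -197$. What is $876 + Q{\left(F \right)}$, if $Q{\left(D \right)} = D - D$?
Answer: $876$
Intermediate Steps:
$Q{\left(D \right)} = 0$
$876 + Q{\left(F \right)} = 876 + 0 = 876$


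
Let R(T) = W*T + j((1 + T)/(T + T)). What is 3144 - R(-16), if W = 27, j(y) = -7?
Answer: 3583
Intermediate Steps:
R(T) = -7 + 27*T (R(T) = 27*T - 7 = -7 + 27*T)
3144 - R(-16) = 3144 - (-7 + 27*(-16)) = 3144 - (-7 - 432) = 3144 - 1*(-439) = 3144 + 439 = 3583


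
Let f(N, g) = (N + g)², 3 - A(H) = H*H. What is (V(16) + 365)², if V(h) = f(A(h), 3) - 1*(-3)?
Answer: 3952385424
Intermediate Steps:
A(H) = 3 - H² (A(H) = 3 - H*H = 3 - H²)
V(h) = 3 + (6 - h²)² (V(h) = ((3 - h²) + 3)² - 1*(-3) = (6 - h²)² + 3 = 3 + (6 - h²)²)
(V(16) + 365)² = ((3 + (-6 + 16²)²) + 365)² = ((3 + (-6 + 256)²) + 365)² = ((3 + 250²) + 365)² = ((3 + 62500) + 365)² = (62503 + 365)² = 62868² = 3952385424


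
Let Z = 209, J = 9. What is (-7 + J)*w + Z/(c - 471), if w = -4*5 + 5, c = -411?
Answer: -26669/882 ≈ -30.237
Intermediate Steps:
w = -15 (w = -20 + 5 = -15)
(-7 + J)*w + Z/(c - 471) = (-7 + 9)*(-15) + 209/(-411 - 471) = 2*(-15) + 209/(-882) = -30 + 209*(-1/882) = -30 - 209/882 = -26669/882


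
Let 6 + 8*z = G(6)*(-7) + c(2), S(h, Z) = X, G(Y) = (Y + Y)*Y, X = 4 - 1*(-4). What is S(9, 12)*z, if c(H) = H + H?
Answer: -506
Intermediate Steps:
c(H) = 2*H
X = 8 (X = 4 + 4 = 8)
G(Y) = 2*Y² (G(Y) = (2*Y)*Y = 2*Y²)
S(h, Z) = 8
z = -253/4 (z = -¾ + ((2*6²)*(-7) + 2*2)/8 = -¾ + ((2*36)*(-7) + 4)/8 = -¾ + (72*(-7) + 4)/8 = -¾ + (-504 + 4)/8 = -¾ + (⅛)*(-500) = -¾ - 125/2 = -253/4 ≈ -63.250)
S(9, 12)*z = 8*(-253/4) = -506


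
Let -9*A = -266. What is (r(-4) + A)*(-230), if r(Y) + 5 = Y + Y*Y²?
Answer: 89930/9 ≈ 9992.2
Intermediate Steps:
A = 266/9 (A = -⅑*(-266) = 266/9 ≈ 29.556)
r(Y) = -5 + Y + Y³ (r(Y) = -5 + (Y + Y*Y²) = -5 + (Y + Y³) = -5 + Y + Y³)
(r(-4) + A)*(-230) = ((-5 - 4 + (-4)³) + 266/9)*(-230) = ((-5 - 4 - 64) + 266/9)*(-230) = (-73 + 266/9)*(-230) = -391/9*(-230) = 89930/9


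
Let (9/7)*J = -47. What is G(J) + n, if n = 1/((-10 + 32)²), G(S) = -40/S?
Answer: 174569/159236 ≈ 1.0963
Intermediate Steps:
J = -329/9 (J = (7/9)*(-47) = -329/9 ≈ -36.556)
n = 1/484 (n = 1/(22²) = 1/484 ≈ 0.0020661)
G(J) + n = -40/(-329/9) + 1/484 = -40*(-9/329) + 1/484 = 360/329 + 1/484 = 174569/159236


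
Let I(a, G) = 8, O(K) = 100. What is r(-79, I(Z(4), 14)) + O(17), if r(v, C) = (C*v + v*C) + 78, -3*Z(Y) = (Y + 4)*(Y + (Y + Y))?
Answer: -1086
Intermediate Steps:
Z(Y) = -Y*(4 + Y) (Z(Y) = -(Y + 4)*(Y + (Y + Y))/3 = -(4 + Y)*(Y + 2*Y)/3 = -(4 + Y)*3*Y/3 = -Y*(4 + Y))
r(v, C) = 78 + 2*C*v (r(v, C) = (C*v + C*v) + 78 = 2*C*v + 78 = 78 + 2*C*v)
r(-79, I(Z(4), 14)) + O(17) = (78 + 2*8*(-79)) + 100 = (78 - 1264) + 100 = -1186 + 100 = -1086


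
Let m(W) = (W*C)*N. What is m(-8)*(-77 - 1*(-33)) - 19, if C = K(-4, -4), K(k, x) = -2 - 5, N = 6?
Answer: -14803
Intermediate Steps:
K(k, x) = -7
C = -7
m(W) = -42*W (m(W) = (W*(-7))*6 = -7*W*6 = -42*W)
m(-8)*(-77 - 1*(-33)) - 19 = (-42*(-8))*(-77 - 1*(-33)) - 19 = 336*(-77 + 33) - 19 = 336*(-44) - 19 = -14784 - 19 = -14803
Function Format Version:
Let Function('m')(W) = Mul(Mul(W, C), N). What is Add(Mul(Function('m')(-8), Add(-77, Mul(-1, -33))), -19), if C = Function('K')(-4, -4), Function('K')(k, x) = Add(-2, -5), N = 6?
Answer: -14803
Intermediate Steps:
Function('K')(k, x) = -7
C = -7
Function('m')(W) = Mul(-42, W) (Function('m')(W) = Mul(Mul(W, -7), 6) = Mul(Mul(-7, W), 6) = Mul(-42, W))
Add(Mul(Function('m')(-8), Add(-77, Mul(-1, -33))), -19) = Add(Mul(Mul(-42, -8), Add(-77, Mul(-1, -33))), -19) = Add(Mul(336, Add(-77, 33)), -19) = Add(Mul(336, -44), -19) = Add(-14784, -19) = -14803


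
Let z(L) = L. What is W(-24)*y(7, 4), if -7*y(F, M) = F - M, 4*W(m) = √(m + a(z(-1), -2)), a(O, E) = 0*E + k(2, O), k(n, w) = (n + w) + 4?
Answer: -3*I*√19/28 ≈ -0.46702*I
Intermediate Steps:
k(n, w) = 4 + n + w
a(O, E) = 6 + O (a(O, E) = 0*E + (4 + 2 + O) = 0 + (6 + O) = 6 + O)
W(m) = √(5 + m)/4 (W(m) = √(m + (6 - 1))/4 = √(m + 5)/4 = √(5 + m)/4)
y(F, M) = -F/7 + M/7 (y(F, M) = -(F - M)/7 = -F/7 + M/7)
W(-24)*y(7, 4) = (√(5 - 24)/4)*(-⅐*7 + (⅐)*4) = (√(-19)/4)*(-1 + 4/7) = ((I*√19)/4)*(-3/7) = (I*√19/4)*(-3/7) = -3*I*√19/28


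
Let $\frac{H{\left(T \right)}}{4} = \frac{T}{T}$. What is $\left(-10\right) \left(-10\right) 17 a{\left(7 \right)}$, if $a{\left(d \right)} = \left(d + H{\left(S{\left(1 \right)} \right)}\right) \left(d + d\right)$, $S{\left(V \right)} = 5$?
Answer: $261800$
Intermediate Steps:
$H{\left(T \right)} = 4$ ($H{\left(T \right)} = 4 \frac{T}{T} = 4 \cdot 1 = 4$)
$a{\left(d \right)} = 2 d \left(4 + d\right)$ ($a{\left(d \right)} = \left(d + 4\right) \left(d + d\right) = \left(4 + d\right) 2 d = 2 d \left(4 + d\right)$)
$\left(-10\right) \left(-10\right) 17 a{\left(7 \right)} = \left(-10\right) \left(-10\right) 17 \cdot 2 \cdot 7 \left(4 + 7\right) = 100 \cdot 17 \cdot 2 \cdot 7 \cdot 11 = 1700 \cdot 154 = 261800$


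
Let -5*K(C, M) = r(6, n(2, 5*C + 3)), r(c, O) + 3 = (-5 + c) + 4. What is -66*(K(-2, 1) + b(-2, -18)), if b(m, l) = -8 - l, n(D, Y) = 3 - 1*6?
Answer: -3168/5 ≈ -633.60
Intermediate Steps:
n(D, Y) = -3 (n(D, Y) = 3 - 6 = -3)
r(c, O) = -4 + c (r(c, O) = -3 + ((-5 + c) + 4) = -3 + (-1 + c) = -4 + c)
K(C, M) = -⅖ (K(C, M) = -(-4 + 6)/5 = -⅕*2 = -⅖)
-66*(K(-2, 1) + b(-2, -18)) = -66*(-⅖ + (-8 - 1*(-18))) = -66*(-⅖ + (-8 + 18)) = -66*(-⅖ + 10) = -66*48/5 = -3168/5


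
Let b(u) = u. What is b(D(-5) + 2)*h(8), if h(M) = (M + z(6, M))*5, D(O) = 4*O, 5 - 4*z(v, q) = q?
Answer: -1305/2 ≈ -652.50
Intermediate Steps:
z(v, q) = 5/4 - q/4
h(M) = 25/4 + 15*M/4 (h(M) = (M + (5/4 - M/4))*5 = (5/4 + 3*M/4)*5 = 25/4 + 15*M/4)
b(D(-5) + 2)*h(8) = (4*(-5) + 2)*(25/4 + (15/4)*8) = (-20 + 2)*(25/4 + 30) = -18*145/4 = -1305/2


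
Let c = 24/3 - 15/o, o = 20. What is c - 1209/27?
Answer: -1351/36 ≈ -37.528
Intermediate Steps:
c = 29/4 (c = 24/3 - 15/20 = 24*(⅓) - 15*1/20 = 8 - ¾ = 29/4 ≈ 7.2500)
c - 1209/27 = 29/4 - 1209/27 = 29/4 - 39*31/27 = 29/4 - 403/9 = -1351/36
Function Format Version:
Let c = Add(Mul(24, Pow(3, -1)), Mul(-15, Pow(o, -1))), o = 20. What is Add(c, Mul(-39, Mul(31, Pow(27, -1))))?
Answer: Rational(-1351, 36) ≈ -37.528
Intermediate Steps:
c = Rational(29, 4) (c = Add(Mul(24, Pow(3, -1)), Mul(-15, Pow(20, -1))) = Add(Mul(24, Rational(1, 3)), Mul(-15, Rational(1, 20))) = Add(8, Rational(-3, 4)) = Rational(29, 4) ≈ 7.2500)
Add(c, Mul(-39, Mul(31, Pow(27, -1)))) = Add(Rational(29, 4), Mul(-39, Mul(31, Pow(27, -1)))) = Add(Rational(29, 4), Mul(-39, Mul(31, Rational(1, 27)))) = Add(Rational(29, 4), Mul(-39, Rational(31, 27))) = Add(Rational(29, 4), Rational(-403, 9)) = Rational(-1351, 36)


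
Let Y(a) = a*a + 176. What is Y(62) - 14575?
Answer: -10555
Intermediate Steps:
Y(a) = 176 + a² (Y(a) = a² + 176 = 176 + a²)
Y(62) - 14575 = (176 + 62²) - 14575 = (176 + 3844) - 14575 = 4020 - 14575 = -10555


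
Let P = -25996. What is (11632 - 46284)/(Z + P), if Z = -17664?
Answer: 8663/10915 ≈ 0.79368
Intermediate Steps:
(11632 - 46284)/(Z + P) = (11632 - 46284)/(-17664 - 25996) = -34652/(-43660) = -34652*(-1/43660) = 8663/10915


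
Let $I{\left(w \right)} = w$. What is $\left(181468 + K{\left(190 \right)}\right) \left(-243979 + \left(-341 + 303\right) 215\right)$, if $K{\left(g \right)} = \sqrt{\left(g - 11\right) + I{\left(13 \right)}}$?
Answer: $-45756974732 - 2017192 \sqrt{3} \approx -4.576 \cdot 10^{10}$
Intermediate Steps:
$K{\left(g \right)} = \sqrt{2 + g}$ ($K{\left(g \right)} = \sqrt{\left(g - 11\right) + 13} = \sqrt{\left(-11 + g\right) + 13} = \sqrt{2 + g}$)
$\left(181468 + K{\left(190 \right)}\right) \left(-243979 + \left(-341 + 303\right) 215\right) = \left(181468 + \sqrt{2 + 190}\right) \left(-243979 + \left(-341 + 303\right) 215\right) = \left(181468 + \sqrt{192}\right) \left(-243979 - 8170\right) = \left(181468 + 8 \sqrt{3}\right) \left(-243979 - 8170\right) = \left(181468 + 8 \sqrt{3}\right) \left(-252149\right) = -45756974732 - 2017192 \sqrt{3}$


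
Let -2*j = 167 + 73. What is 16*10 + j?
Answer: 40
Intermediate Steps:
j = -120 (j = -(167 + 73)/2 = -½*240 = -120)
16*10 + j = 16*10 - 120 = 160 - 120 = 40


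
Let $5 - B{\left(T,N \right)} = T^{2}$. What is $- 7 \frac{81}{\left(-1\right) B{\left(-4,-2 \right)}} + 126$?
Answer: $\frac{819}{11} \approx 74.455$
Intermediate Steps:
$B{\left(T,N \right)} = 5 - T^{2}$
$- 7 \frac{81}{\left(-1\right) B{\left(-4,-2 \right)}} + 126 = - 7 \frac{81}{\left(-1\right) \left(5 - \left(-4\right)^{2}\right)} + 126 = - 7 \frac{81}{\left(-1\right) \left(5 - 16\right)} + 126 = - 7 \frac{81}{\left(-1\right) \left(-11\right)} + 126 = - 7 \cdot \frac{81}{11} + 126 = - 7 \cdot 81 \cdot \frac{1}{11} + 126 = \left(-7\right) \frac{81}{11} + 126 = - \frac{567}{11} + 126 = \frac{819}{11}$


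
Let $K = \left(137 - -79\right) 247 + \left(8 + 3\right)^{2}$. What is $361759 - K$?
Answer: $308286$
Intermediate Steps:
$K = 53473$ ($K = \left(137 + 79\right) 247 + 11^{2} = 216 \cdot 247 + 121 = 53352 + 121 = 53473$)
$361759 - K = 361759 - 53473 = 308286$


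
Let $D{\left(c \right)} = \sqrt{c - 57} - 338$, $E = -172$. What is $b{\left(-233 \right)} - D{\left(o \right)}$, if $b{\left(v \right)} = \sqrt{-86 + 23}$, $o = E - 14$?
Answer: $338 - 9 i \sqrt{3} + 3 i \sqrt{7} \approx 338.0 - 7.6512 i$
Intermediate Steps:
$o = -186$ ($o = -172 - 14 = -186$)
$D{\left(c \right)} = -338 + \sqrt{-57 + c}$ ($D{\left(c \right)} = \sqrt{-57 + c} - 338 = -338 + \sqrt{-57 + c}$)
$b{\left(v \right)} = 3 i \sqrt{7}$ ($b{\left(v \right)} = \sqrt{-63} = 3 i \sqrt{7}$)
$b{\left(-233 \right)} - D{\left(o \right)} = 3 i \sqrt{7} - \left(-338 + \sqrt{-57 - 186}\right) = 3 i \sqrt{7} - \left(-338 + \sqrt{-243}\right) = 3 i \sqrt{7} - \left(-338 + 9 i \sqrt{3}\right) = 3 i \sqrt{7} + \left(338 - 9 i \sqrt{3}\right) = 338 - 9 i \sqrt{3} + 3 i \sqrt{7}$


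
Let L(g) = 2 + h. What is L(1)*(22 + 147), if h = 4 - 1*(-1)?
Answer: 1183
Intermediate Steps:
h = 5 (h = 4 + 1 = 5)
L(g) = 7 (L(g) = 2 + 5 = 7)
L(1)*(22 + 147) = 7*(22 + 147) = 7*169 = 1183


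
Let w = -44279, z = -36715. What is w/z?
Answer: 44279/36715 ≈ 1.2060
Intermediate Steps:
w/z = -44279/(-36715) = -44279*(-1/36715) = 44279/36715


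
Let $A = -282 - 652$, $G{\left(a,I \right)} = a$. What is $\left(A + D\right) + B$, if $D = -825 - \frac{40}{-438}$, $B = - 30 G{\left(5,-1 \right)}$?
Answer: $- \frac{418051}{219} \approx -1908.9$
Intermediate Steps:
$A = -934$ ($A = -282 - 652 = -934$)
$B = -150$ ($B = \left(-30\right) 5 = -150$)
$D = - \frac{180655}{219}$ ($D = -825 - 40 \left(- \frac{1}{438}\right) = -825 - - \frac{20}{219} = -825 + \frac{20}{219} = - \frac{180655}{219} \approx -824.91$)
$\left(A + D\right) + B = \left(-934 - \frac{180655}{219}\right) - 150 = - \frac{385201}{219} - 150 = - \frac{418051}{219}$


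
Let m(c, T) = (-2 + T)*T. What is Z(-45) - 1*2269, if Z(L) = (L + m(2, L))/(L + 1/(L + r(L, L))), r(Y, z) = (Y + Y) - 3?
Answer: -14378419/6211 ≈ -2315.0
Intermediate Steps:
r(Y, z) = -3 + 2*Y (r(Y, z) = 2*Y - 3 = -3 + 2*Y)
m(c, T) = T*(-2 + T)
Z(L) = (L + L*(-2 + L))/(L + 1/(-3 + 3*L)) (Z(L) = (L + L*(-2 + L))/(L + 1/(L + (-3 + 2*L))) = (L + L*(-2 + L))/(L + 1/(-3 + 3*L)))
Z(-45) - 1*2269 = 3*(-45)*(1 + (-45)² - 2*(-45))/(1 - 3*(-45) + 3*(-45)²) - 1*2269 = 3*(-45)*(1 + 2025 + 90)/(1 + 135 + 3*2025) - 2269 = 3*(-45)*2116/(1 + 135 + 6075) - 2269 = 3*(-45)*2116/6211 - 2269 = 3*(-45)*(1/6211)*2116 - 2269 = -285660/6211 - 2269 = -14378419/6211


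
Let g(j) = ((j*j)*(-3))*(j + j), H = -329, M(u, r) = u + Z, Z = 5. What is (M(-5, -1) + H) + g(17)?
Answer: -29807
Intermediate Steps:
M(u, r) = 5 + u (M(u, r) = u + 5 = 5 + u)
g(j) = -6*j³ (g(j) = (j²*(-3))*(2*j) = (-3*j²)*(2*j) = -6*j³)
(M(-5, -1) + H) + g(17) = ((5 - 5) - 329) - 6*17³ = (0 - 329) - 6*4913 = -329 - 29478 = -29807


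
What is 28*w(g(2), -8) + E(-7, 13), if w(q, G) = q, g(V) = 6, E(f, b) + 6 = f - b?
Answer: 142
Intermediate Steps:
E(f, b) = -6 + f - b (E(f, b) = -6 + (f - b) = -6 + f - b)
28*w(g(2), -8) + E(-7, 13) = 28*6 + (-6 - 7 - 1*13) = 168 + (-6 - 7 - 13) = 168 - 26 = 142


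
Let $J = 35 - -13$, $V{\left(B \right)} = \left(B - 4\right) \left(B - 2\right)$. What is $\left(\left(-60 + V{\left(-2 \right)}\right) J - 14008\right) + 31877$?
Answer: $16141$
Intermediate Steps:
$V{\left(B \right)} = \left(-4 + B\right) \left(-2 + B\right)$
$J = 48$ ($J = 35 + 13 = 48$)
$\left(\left(-60 + V{\left(-2 \right)}\right) J - 14008\right) + 31877 = \left(\left(-60 + \left(8 + \left(-2\right)^{2} - -12\right)\right) 48 - 14008\right) + 31877 = \left(\left(-60 + \left(8 + 4 + 12\right)\right) 48 - 14008\right) + 31877 = \left(\left(-60 + 24\right) 48 - 14008\right) + 31877 = \left(\left(-36\right) 48 - 14008\right) + 31877 = \left(-1728 - 14008\right) + 31877 = -15736 + 31877 = 16141$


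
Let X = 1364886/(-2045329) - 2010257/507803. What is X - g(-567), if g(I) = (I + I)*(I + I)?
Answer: -1335629829277730783/1038624202187 ≈ -1.2860e+6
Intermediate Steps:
g(I) = 4*I**2 (g(I) = (2*I)*(2*I) = 4*I**2)
X = -4804730145011/1038624202187 (X = 1364886*(-1/2045329) - 2010257*1/507803 = -1364886/2045329 - 2010257/507803 = -4804730145011/1038624202187 ≈ -4.6261)
X - g(-567) = -4804730145011/1038624202187 - 4*(-567)**2 = -4804730145011/1038624202187 - 4*321489 = -4804730145011/1038624202187 - 1*1285956 = -4804730145011/1038624202187 - 1285956 = -1335629829277730783/1038624202187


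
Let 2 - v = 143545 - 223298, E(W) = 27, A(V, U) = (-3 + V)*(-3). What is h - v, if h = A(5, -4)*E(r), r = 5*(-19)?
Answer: -79917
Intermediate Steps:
A(V, U) = 9 - 3*V
r = -95
v = 79755 (v = 2 - (143545 - 223298) = 2 - 1*(-79753) = 2 + 79753 = 79755)
h = -162 (h = (9 - 3*5)*27 = (9 - 15)*27 = -6*27 = -162)
h - v = -162 - 1*79755 = -162 - 79755 = -79917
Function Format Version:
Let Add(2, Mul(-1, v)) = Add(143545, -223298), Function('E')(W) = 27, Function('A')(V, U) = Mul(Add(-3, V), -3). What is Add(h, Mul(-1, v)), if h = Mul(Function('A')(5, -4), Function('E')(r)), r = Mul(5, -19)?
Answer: -79917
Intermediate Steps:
Function('A')(V, U) = Add(9, Mul(-3, V))
r = -95
v = 79755 (v = Add(2, Mul(-1, Add(143545, -223298))) = Add(2, Mul(-1, -79753)) = Add(2, 79753) = 79755)
h = -162 (h = Mul(Add(9, Mul(-3, 5)), 27) = Mul(Add(9, -15), 27) = Mul(-6, 27) = -162)
Add(h, Mul(-1, v)) = Add(-162, Mul(-1, 79755)) = Add(-162, -79755) = -79917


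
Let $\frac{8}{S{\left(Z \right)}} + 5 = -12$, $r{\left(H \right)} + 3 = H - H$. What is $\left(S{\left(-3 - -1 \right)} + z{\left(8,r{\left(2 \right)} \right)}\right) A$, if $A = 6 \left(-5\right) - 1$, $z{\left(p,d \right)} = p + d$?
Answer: $- \frac{2387}{17} \approx -140.41$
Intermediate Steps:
$r{\left(H \right)} = -3$ ($r{\left(H \right)} = -3 + \left(H - H\right) = -3 + 0 = -3$)
$S{\left(Z \right)} = - \frac{8}{17}$ ($S{\left(Z \right)} = \frac{8}{-5 - 12} = \frac{8}{-17} = 8 \left(- \frac{1}{17}\right) = - \frac{8}{17}$)
$z{\left(p,d \right)} = d + p$
$A = -31$ ($A = -30 - 1 = -31$)
$\left(S{\left(-3 - -1 \right)} + z{\left(8,r{\left(2 \right)} \right)}\right) A = \left(- \frac{8}{17} + \left(-3 + 8\right)\right) \left(-31\right) = \left(- \frac{8}{17} + 5\right) \left(-31\right) = \frac{77}{17} \left(-31\right) = - \frac{2387}{17}$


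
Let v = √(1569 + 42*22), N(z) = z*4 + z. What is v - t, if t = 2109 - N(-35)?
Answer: -2284 + 3*√277 ≈ -2234.1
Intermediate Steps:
N(z) = 5*z (N(z) = 4*z + z = 5*z)
t = 2284 (t = 2109 - 5*(-35) = 2109 - 1*(-175) = 2109 + 175 = 2284)
v = 3*√277 (v = √(1569 + 924) = √2493 = 3*√277 ≈ 49.930)
v - t = 3*√277 - 1*2284 = 3*√277 - 2284 = -2284 + 3*√277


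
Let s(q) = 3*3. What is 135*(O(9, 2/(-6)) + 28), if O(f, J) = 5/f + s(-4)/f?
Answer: 3990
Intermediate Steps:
s(q) = 9
O(f, J) = 14/f (O(f, J) = 5/f + 9/f = 14/f)
135*(O(9, 2/(-6)) + 28) = 135*(14/9 + 28) = 135*(266/9) = 3990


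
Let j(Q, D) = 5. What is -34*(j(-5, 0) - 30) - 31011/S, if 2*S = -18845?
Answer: 16080272/18845 ≈ 853.29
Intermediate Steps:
S = -18845/2 (S = (½)*(-18845) = -18845/2 ≈ -9422.5)
-34*(j(-5, 0) - 30) - 31011/S = -34*(5 - 30) - 31011/(-18845/2) = -34*(-25) - 31011*(-2/18845) = 850 + 62022/18845 = 16080272/18845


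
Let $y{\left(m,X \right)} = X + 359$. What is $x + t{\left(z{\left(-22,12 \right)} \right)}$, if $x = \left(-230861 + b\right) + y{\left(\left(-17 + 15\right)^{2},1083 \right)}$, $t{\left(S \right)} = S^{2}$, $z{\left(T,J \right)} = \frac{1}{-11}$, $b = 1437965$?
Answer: $\frac{146234067}{121} \approx 1.2085 \cdot 10^{6}$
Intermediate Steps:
$z{\left(T,J \right)} = - \frac{1}{11}$
$y{\left(m,X \right)} = 359 + X$
$x = 1208546$ ($x = \left(-230861 + 1437965\right) + \left(359 + 1083\right) = 1207104 + 1442 = 1208546$)
$x + t{\left(z{\left(-22,12 \right)} \right)} = 1208546 + \left(- \frac{1}{11}\right)^{2} = 1208546 + \frac{1}{121} = \frac{146234067}{121}$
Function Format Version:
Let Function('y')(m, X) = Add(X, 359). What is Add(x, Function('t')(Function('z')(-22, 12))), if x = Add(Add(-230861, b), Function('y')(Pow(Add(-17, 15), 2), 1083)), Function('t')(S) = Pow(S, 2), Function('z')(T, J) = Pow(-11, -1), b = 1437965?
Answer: Rational(146234067, 121) ≈ 1.2085e+6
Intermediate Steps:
Function('z')(T, J) = Rational(-1, 11)
Function('y')(m, X) = Add(359, X)
x = 1208546 (x = Add(Add(-230861, 1437965), Add(359, 1083)) = Add(1207104, 1442) = 1208546)
Add(x, Function('t')(Function('z')(-22, 12))) = Add(1208546, Pow(Rational(-1, 11), 2)) = Add(1208546, Rational(1, 121)) = Rational(146234067, 121)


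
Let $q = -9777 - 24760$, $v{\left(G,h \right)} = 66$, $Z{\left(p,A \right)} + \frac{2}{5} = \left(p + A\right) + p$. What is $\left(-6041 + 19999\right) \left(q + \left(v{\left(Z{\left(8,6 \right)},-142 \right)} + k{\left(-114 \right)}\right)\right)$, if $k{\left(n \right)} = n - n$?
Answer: $-481146218$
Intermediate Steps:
$Z{\left(p,A \right)} = - \frac{2}{5} + A + 2 p$ ($Z{\left(p,A \right)} = - \frac{2}{5} + \left(\left(p + A\right) + p\right) = - \frac{2}{5} + \left(\left(A + p\right) + p\right) = - \frac{2}{5} + \left(A + 2 p\right) = - \frac{2}{5} + A + 2 p$)
$k{\left(n \right)} = 0$
$q = -34537$
$\left(-6041 + 19999\right) \left(q + \left(v{\left(Z{\left(8,6 \right)},-142 \right)} + k{\left(-114 \right)}\right)\right) = \left(-6041 + 19999\right) \left(-34537 + \left(66 + 0\right)\right) = 13958 \left(-34537 + 66\right) = 13958 \left(-34471\right) = -481146218$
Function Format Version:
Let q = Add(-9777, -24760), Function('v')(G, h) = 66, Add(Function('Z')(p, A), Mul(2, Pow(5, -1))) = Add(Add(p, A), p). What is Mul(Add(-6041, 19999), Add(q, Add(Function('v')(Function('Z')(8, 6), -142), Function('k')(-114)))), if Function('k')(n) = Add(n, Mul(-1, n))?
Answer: -481146218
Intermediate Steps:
Function('Z')(p, A) = Add(Rational(-2, 5), A, Mul(2, p)) (Function('Z')(p, A) = Add(Rational(-2, 5), Add(Add(p, A), p)) = Add(Rational(-2, 5), Add(Add(A, p), p)) = Add(Rational(-2, 5), Add(A, Mul(2, p))) = Add(Rational(-2, 5), A, Mul(2, p)))
Function('k')(n) = 0
q = -34537
Mul(Add(-6041, 19999), Add(q, Add(Function('v')(Function('Z')(8, 6), -142), Function('k')(-114)))) = Mul(Add(-6041, 19999), Add(-34537, Add(66, 0))) = Mul(13958, Add(-34537, 66)) = Mul(13958, -34471) = -481146218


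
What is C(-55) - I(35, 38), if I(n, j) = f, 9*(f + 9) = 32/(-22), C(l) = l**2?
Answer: 300382/99 ≈ 3034.2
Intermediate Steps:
f = -907/99 (f = -9 + (32/(-22))/9 = -9 + (32*(-1/22))/9 = -9 + (1/9)*(-16/11) = -9 - 16/99 = -907/99 ≈ -9.1616)
I(n, j) = -907/99
C(-55) - I(35, 38) = (-55)**2 - 1*(-907/99) = 3025 + 907/99 = 300382/99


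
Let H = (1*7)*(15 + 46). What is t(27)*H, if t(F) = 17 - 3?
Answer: 5978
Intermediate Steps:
t(F) = 14
H = 427 (H = 7*61 = 427)
t(27)*H = 14*427 = 5978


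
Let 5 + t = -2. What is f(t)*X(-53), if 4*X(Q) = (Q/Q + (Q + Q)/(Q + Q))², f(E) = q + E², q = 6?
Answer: 55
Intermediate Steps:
t = -7 (t = -5 - 2 = -7)
f(E) = 6 + E²
X(Q) = 1 (X(Q) = (Q/Q + (Q + Q)/(Q + Q))²/4 = (1 + (2*Q)/((2*Q)))²/4 = (1 + (2*Q)*(1/(2*Q)))²/4 = (1 + 1)²/4 = (¼)*2² = (¼)*4 = 1)
f(t)*X(-53) = (6 + (-7)²)*1 = (6 + 49)*1 = 55*1 = 55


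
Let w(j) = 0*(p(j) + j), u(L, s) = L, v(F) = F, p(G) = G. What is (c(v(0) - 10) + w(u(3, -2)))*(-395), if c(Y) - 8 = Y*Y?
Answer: -42660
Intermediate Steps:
c(Y) = 8 + Y**2 (c(Y) = 8 + Y*Y = 8 + Y**2)
w(j) = 0 (w(j) = 0*(j + j) = 0*(2*j) = 0)
(c(v(0) - 10) + w(u(3, -2)))*(-395) = ((8 + (0 - 10)**2) + 0)*(-395) = ((8 + (-10)**2) + 0)*(-395) = ((8 + 100) + 0)*(-395) = (108 + 0)*(-395) = 108*(-395) = -42660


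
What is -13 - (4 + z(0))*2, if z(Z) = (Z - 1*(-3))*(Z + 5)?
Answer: -51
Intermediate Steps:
z(Z) = (3 + Z)*(5 + Z) (z(Z) = (Z + 3)*(5 + Z) = (3 + Z)*(5 + Z))
-13 - (4 + z(0))*2 = -13 - (4 + (15 + 0**2 + 8*0))*2 = -13 - (4 + (15 + 0 + 0))*2 = -13 - (4 + 15)*2 = -13 - 1*19*2 = -13 - 19*2 = -13 - 38 = -51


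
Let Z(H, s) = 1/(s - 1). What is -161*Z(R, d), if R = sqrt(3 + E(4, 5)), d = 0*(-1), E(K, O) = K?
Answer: 161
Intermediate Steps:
d = 0
R = sqrt(7) (R = sqrt(3 + 4) = sqrt(7) ≈ 2.6458)
Z(H, s) = 1/(-1 + s)
-161*Z(R, d) = -161/(-1 + 0) = -161/(-1) = -161*(-1) = 161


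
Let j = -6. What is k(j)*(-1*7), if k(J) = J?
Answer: 42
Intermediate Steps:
k(j)*(-1*7) = -(-6)*7 = -6*(-7) = 42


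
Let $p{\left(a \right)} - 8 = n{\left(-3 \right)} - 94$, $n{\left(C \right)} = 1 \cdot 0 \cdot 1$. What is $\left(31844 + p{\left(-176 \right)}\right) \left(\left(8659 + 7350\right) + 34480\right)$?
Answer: $1603429662$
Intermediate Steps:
$n{\left(C \right)} = 0$ ($n{\left(C \right)} = 0 \cdot 1 = 0$)
$p{\left(a \right)} = -86$ ($p{\left(a \right)} = 8 + \left(0 - 94\right) = 8 - 94 = -86$)
$\left(31844 + p{\left(-176 \right)}\right) \left(\left(8659 + 7350\right) + 34480\right) = \left(31844 - 86\right) \left(\left(8659 + 7350\right) + 34480\right) = 31758 \left(16009 + 34480\right) = 31758 \cdot 50489 = 1603429662$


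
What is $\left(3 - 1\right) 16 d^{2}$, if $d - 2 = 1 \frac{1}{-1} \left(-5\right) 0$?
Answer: $128$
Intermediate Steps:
$d = 2$ ($d = 2 + 1 \frac{1}{-1} \left(-5\right) 0 = 2 + 1 \left(-1\right) \left(-5\right) 0 = 2 + \left(-1\right) \left(-5\right) 0 = 2 + 5 \cdot 0 = 2 + 0 = 2$)
$\left(3 - 1\right) 16 d^{2} = \left(3 - 1\right) 16 \cdot 2^{2} = 2 \cdot 16 \cdot 4 = 32 \cdot 4 = 128$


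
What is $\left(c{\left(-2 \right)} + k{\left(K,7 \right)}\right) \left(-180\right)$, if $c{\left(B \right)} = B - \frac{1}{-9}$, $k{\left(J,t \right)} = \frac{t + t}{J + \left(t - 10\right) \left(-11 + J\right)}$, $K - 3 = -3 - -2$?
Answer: $\frac{7340}{29} \approx 253.1$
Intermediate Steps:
$K = 2$ ($K = 3 - 1 = 2$)
$k{\left(J,t \right)} = \frac{2 t}{J + \left(-11 + J\right) \left(-10 + t\right)}$ ($k{\left(J,t \right)} = \frac{2 t}{J + \left(-10 + t\right) \left(-11 + J\right)} = \frac{2 t}{J + \left(-11 + J\right) \left(-10 + t\right)}$)
$c{\left(B \right)} = \frac{1}{9} + B$ ($c{\left(B \right)} = B - - \frac{1}{9} = B + \frac{1}{9} = \frac{1}{9} + B$)
$\left(c{\left(-2 \right)} + k{\left(K,7 \right)}\right) \left(-180\right) = \left(\left(\frac{1}{9} - 2\right) + 2 \cdot 7 \frac{1}{110 - 77 - 18 + 2 \cdot 7}\right) \left(-180\right) = \left(- \frac{17}{9} + 2 \cdot 7 \frac{1}{110 - 77 - 18 + 14}\right) \left(-180\right) = \left(- \frac{17}{9} + 2 \cdot 7 \cdot \frac{1}{29}\right) \left(-180\right) = \left(- \frac{17}{9} + \frac{14}{29}\right) \left(-180\right) = \left(- \frac{367}{261}\right) \left(-180\right) = \frac{7340}{29}$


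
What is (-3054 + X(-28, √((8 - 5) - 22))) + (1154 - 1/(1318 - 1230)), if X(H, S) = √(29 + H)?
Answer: -167113/88 ≈ -1899.0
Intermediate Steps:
(-3054 + X(-28, √((8 - 5) - 22))) + (1154 - 1/(1318 - 1230)) = (-3054 + √(29 - 28)) + (1154 - 1/(1318 - 1230)) = (-3054 + √1) + (1154 - 1/88) = (-3054 + 1) + (1154 - 1*1/88) = -3053 + (1154 - 1/88) = -3053 + 101551/88 = -167113/88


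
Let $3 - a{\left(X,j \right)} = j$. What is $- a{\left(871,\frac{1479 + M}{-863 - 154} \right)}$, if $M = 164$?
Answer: $- \frac{4694}{1017} \approx -4.6155$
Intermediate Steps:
$a{\left(X,j \right)} = 3 - j$
$- a{\left(871,\frac{1479 + M}{-863 - 154} \right)} = - (3 - \frac{1479 + 164}{-863 - 154}) = - (3 - \frac{1643}{-1017}) = - (3 - 1643 \left(- \frac{1}{1017}\right)) = - (3 - - \frac{1643}{1017}) = - (3 + \frac{1643}{1017}) = \left(-1\right) \frac{4694}{1017} = - \frac{4694}{1017}$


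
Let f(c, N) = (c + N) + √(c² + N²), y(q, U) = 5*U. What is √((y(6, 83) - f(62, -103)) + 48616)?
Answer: √(49072 - √14453) ≈ 221.25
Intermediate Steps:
f(c, N) = N + c + √(N² + c²) (f(c, N) = (N + c) + √(N² + c²) = N + c + √(N² + c²))
√((y(6, 83) - f(62, -103)) + 48616) = √((5*83 - (-103 + 62 + √((-103)² + 62²))) + 48616) = √((415 - (-103 + 62 + √(10609 + 3844))) + 48616) = √((415 - (-103 + 62 + √14453)) + 48616) = √((415 - (-41 + √14453)) + 48616) = √((415 + (41 - √14453)) + 48616) = √((456 - √14453) + 48616) = √(49072 - √14453)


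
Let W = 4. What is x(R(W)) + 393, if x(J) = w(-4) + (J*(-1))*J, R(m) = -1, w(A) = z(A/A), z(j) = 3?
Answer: 395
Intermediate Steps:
w(A) = 3
x(J) = 3 - J² (x(J) = 3 + (J*(-1))*J = 3 + (-J)*J = 3 - J²)
x(R(W)) + 393 = (3 - 1*(-1)²) + 393 = (3 - 1*1) + 393 = (3 - 1) + 393 = 2 + 393 = 395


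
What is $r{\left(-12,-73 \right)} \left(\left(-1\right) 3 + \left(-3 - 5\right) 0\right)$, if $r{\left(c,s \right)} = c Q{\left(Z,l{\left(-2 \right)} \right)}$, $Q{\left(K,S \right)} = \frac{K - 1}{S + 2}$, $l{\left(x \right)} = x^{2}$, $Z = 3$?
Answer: $12$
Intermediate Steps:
$Q{\left(K,S \right)} = \frac{-1 + K}{2 + S}$
$r{\left(c,s \right)} = \frac{c}{3}$ ($r{\left(c,s \right)} = c \frac{-1 + 3}{2 + \left(-2\right)^{2}} = c \frac{1}{2 + 4} \cdot 2 = c \frac{1}{6} \cdot 2 = c \frac{1}{3} = \frac{c}{3}$)
$r{\left(-12,-73 \right)} \left(\left(-1\right) 3 + \left(-3 - 5\right) 0\right) = \frac{1}{3} \left(-12\right) \left(\left(-1\right) 3 + \left(-3 - 5\right) 0\right) = - 4 \left(-3 + \left(-3 - 5\right) 0\right) = - 4 \left(-3 - 0\right) = - 4 \left(-3 + 0\right) = \left(-4\right) \left(-3\right) = 12$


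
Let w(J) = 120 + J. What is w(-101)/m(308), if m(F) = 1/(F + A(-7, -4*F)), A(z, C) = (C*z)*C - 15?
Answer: -201865025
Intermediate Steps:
A(z, C) = -15 + z*C² (A(z, C) = z*C² - 15 = -15 + z*C²)
m(F) = 1/(-15 + F - 112*F²) (m(F) = 1/(F + (-15 - 7*16*F²)) = 1/(F + (-15 - 112*F²)) = 1/(-15 + F - 112*F²))
w(-101)/m(308) = (120 - 101)/((-1/(15 - 1*308 + 112*308²))) = 19/((-1/(15 - 308 + 112*94864))) = 19/((-1/(15 - 308 + 10624768))) = 19/((-1/10624475)) = 19/((-1*1/10624475)) = 19/(-1/10624475) = 19*(-10624475) = -201865025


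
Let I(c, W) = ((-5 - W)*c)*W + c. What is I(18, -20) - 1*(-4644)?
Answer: -738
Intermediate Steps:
I(c, W) = c + W*c*(-5 - W) (I(c, W) = (c*(-5 - W))*W + c = W*c*(-5 - W) + c = c + W*c*(-5 - W))
I(18, -20) - 1*(-4644) = 18*(1 - 1*(-20)**2 - 5*(-20)) - 1*(-4644) = 18*(1 - 1*400 + 100) + 4644 = 18*(1 - 400 + 100) + 4644 = 18*(-299) + 4644 = -5382 + 4644 = -738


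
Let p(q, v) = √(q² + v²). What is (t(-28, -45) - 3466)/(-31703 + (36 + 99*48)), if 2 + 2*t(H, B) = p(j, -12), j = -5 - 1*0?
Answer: 9/70 ≈ 0.12857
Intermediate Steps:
j = -5 (j = -5 + 0 = -5)
t(H, B) = 11/2 (t(H, B) = -1 + √((-5)² + (-12)²)/2 = -1 + √(25 + 144)/2 = -1 + √169/2 = -1 + (½)*13 = -1 + 13/2 = 11/2)
(t(-28, -45) - 3466)/(-31703 + (36 + 99*48)) = (11/2 - 3466)/(-31703 + (36 + 99*48)) = -6921/(2*(-31703 + (36 + 4752))) = -6921/(2*(-31703 + 4788)) = -6921/2/(-26915) = -6921/2*(-1/26915) = 9/70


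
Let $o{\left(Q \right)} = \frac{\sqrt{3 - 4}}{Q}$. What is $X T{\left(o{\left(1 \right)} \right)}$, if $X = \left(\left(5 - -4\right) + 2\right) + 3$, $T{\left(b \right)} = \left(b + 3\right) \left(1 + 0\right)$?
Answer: $42 + 14 i \approx 42.0 + 14.0 i$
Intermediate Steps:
$o{\left(Q \right)} = \frac{i}{Q}$ ($o{\left(Q \right)} = \frac{\sqrt{-1}}{Q} = \frac{i}{Q}$)
$T{\left(b \right)} = 3 + b$ ($T{\left(b \right)} = \left(3 + b\right) 1 = 3 + b$)
$X = 14$ ($X = \left(\left(5 + 4\right) + 2\right) + 3 = \left(9 + 2\right) + 3 = 11 + 3 = 14$)
$X T{\left(o{\left(1 \right)} \right)} = 14 \left(3 + \frac{i}{1}\right) = 14 \left(3 + i 1\right) = 14 \left(3 + i\right) = 42 + 14 i$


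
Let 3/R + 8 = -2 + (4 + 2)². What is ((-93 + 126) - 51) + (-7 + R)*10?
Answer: -1129/13 ≈ -86.846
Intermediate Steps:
R = 3/26 (R = 3/(-8 + (-2 + (4 + 2)²)) = 3/(-8 + (-2 + 6²)) = 3/(-8 + (-2 + 36)) = 3/(-8 + 34) = 3/26 ≈ 0.11538)
((-93 + 126) - 51) + (-7 + R)*10 = ((-93 + 126) - 51) + (-7 + 3/26)*10 = (33 - 51) - 179/26*10 = -18 - 895/13 = -1129/13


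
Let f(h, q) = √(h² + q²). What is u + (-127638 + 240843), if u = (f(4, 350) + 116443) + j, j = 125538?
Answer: 355186 + 2*√30629 ≈ 3.5554e+5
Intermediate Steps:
u = 241981 + 2*√30629 (u = (√(4² + 350²) + 116443) + 125538 = (√(16 + 122500) + 116443) + 125538 = (√122516 + 116443) + 125538 = (2*√30629 + 116443) + 125538 = (116443 + 2*√30629) + 125538 = 241981 + 2*√30629 ≈ 2.4233e+5)
u + (-127638 + 240843) = (241981 + 2*√30629) + (-127638 + 240843) = (241981 + 2*√30629) + 113205 = 355186 + 2*√30629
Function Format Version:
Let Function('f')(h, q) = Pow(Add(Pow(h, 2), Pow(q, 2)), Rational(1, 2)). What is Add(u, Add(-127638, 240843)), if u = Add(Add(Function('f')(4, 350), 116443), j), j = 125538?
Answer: Add(355186, Mul(2, Pow(30629, Rational(1, 2)))) ≈ 3.5554e+5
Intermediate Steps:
u = Add(241981, Mul(2, Pow(30629, Rational(1, 2)))) (u = Add(Add(Pow(Add(Pow(4, 2), Pow(350, 2)), Rational(1, 2)), 116443), 125538) = Add(Add(Pow(Add(16, 122500), Rational(1, 2)), 116443), 125538) = Add(Add(Pow(122516, Rational(1, 2)), 116443), 125538) = Add(Add(Mul(2, Pow(30629, Rational(1, 2))), 116443), 125538) = Add(Add(116443, Mul(2, Pow(30629, Rational(1, 2)))), 125538) = Add(241981, Mul(2, Pow(30629, Rational(1, 2)))) ≈ 2.4233e+5)
Add(u, Add(-127638, 240843)) = Add(Add(241981, Mul(2, Pow(30629, Rational(1, 2)))), Add(-127638, 240843)) = Add(Add(241981, Mul(2, Pow(30629, Rational(1, 2)))), 113205) = Add(355186, Mul(2, Pow(30629, Rational(1, 2))))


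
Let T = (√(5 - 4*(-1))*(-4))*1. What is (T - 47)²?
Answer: 3481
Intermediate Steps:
T = -12 (T = (√(5 + 4)*(-4))*1 = (√9*(-4))*1 = (3*(-4))*1 = -12*1 = -12)
(T - 47)² = (-12 - 47)² = (-59)² = 3481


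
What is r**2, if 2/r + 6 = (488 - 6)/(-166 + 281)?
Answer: 13225/10816 ≈ 1.2227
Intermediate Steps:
r = -115/104 (r = 2/(-6 + (488 - 6)/(-166 + 281)) = 2/(-6 + 482/115) = 2/(-208/115) = 2*(-115/208) = -115/104 ≈ -1.1058)
r**2 = (-115/104)**2 = 13225/10816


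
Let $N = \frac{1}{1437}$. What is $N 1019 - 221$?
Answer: $- \frac{316558}{1437} \approx -220.29$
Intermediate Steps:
$N = \frac{1}{1437} \approx 0.00069589$
$N 1019 - 221 = \frac{1}{1437} \cdot 1019 - 221 = \frac{1019}{1437} - 221 = - \frac{316558}{1437}$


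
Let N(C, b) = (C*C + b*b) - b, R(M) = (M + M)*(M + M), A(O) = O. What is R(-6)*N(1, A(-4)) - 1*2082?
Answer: 942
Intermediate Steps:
R(M) = 4*M² (R(M) = (2*M)*(2*M) = 4*M²)
N(C, b) = C² + b² - b (N(C, b) = (C² + b²) - b = C² + b² - b)
R(-6)*N(1, A(-4)) - 1*2082 = (4*(-6)²)*(1² + (-4)² - 1*(-4)) - 1*2082 = (4*36)*(1 + 16 + 4) - 2082 = 144*21 - 2082 = 3024 - 2082 = 942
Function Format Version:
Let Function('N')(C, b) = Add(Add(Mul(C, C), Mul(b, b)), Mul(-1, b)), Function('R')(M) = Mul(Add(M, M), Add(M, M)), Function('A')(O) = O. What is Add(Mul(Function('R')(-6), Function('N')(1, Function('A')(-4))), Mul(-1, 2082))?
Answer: 942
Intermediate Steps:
Function('R')(M) = Mul(4, Pow(M, 2)) (Function('R')(M) = Mul(Mul(2, M), Mul(2, M)) = Mul(4, Pow(M, 2)))
Function('N')(C, b) = Add(Pow(C, 2), Pow(b, 2), Mul(-1, b)) (Function('N')(C, b) = Add(Add(Pow(C, 2), Pow(b, 2)), Mul(-1, b)) = Add(Pow(C, 2), Pow(b, 2), Mul(-1, b)))
Add(Mul(Function('R')(-6), Function('N')(1, Function('A')(-4))), Mul(-1, 2082)) = Add(Mul(Mul(4, Pow(-6, 2)), Add(Pow(1, 2), Pow(-4, 2), Mul(-1, -4))), Mul(-1, 2082)) = Add(Mul(Mul(4, 36), Add(1, 16, 4)), -2082) = Add(Mul(144, 21), -2082) = Add(3024, -2082) = 942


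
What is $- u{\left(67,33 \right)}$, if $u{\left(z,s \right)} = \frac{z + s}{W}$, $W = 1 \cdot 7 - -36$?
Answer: $- \frac{100}{43} \approx -2.3256$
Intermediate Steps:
$W = 43$ ($W = 7 + 36 = 43$)
$u{\left(z,s \right)} = \frac{s}{43} + \frac{z}{43}$ ($u{\left(z,s \right)} = \frac{z + s}{43} = \left(s + z\right) \frac{1}{43} = \frac{s}{43} + \frac{z}{43}$)
$- u{\left(67,33 \right)} = - (\frac{1}{43} \cdot 33 + \frac{1}{43} \cdot 67) = - (\frac{33}{43} + \frac{67}{43}) = \left(-1\right) \frac{100}{43} = - \frac{100}{43}$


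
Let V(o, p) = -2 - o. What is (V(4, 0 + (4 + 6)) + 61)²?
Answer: 3025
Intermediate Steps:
(V(4, 0 + (4 + 6)) + 61)² = ((-2 - 1*4) + 61)² = ((-2 - 4) + 61)² = (-6 + 61)² = 55² = 3025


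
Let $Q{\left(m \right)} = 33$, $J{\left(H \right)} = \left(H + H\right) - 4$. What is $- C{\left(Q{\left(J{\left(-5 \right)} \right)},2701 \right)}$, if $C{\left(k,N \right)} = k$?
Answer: $-33$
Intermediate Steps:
$J{\left(H \right)} = -4 + 2 H$ ($J{\left(H \right)} = 2 H - 4 = -4 + 2 H$)
$- C{\left(Q{\left(J{\left(-5 \right)} \right)},2701 \right)} = \left(-1\right) 33 = -33$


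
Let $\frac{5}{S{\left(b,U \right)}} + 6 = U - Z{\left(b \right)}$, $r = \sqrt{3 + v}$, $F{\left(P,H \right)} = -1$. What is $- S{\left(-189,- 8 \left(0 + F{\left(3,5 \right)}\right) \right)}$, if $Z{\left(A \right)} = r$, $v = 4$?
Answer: $\frac{10}{3} + \frac{5 \sqrt{7}}{3} \approx 7.7429$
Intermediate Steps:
$r = \sqrt{7}$ ($r = \sqrt{3 + 4} = \sqrt{7} \approx 2.6458$)
$Z{\left(A \right)} = \sqrt{7}$
$S{\left(b,U \right)} = \frac{5}{-6 + U - \sqrt{7}}$ ($S{\left(b,U \right)} = \frac{5}{-6 + \left(U - \sqrt{7}\right)} = \frac{5}{-6 + U - \sqrt{7}}$)
$- S{\left(-189,- 8 \left(0 + F{\left(3,5 \right)}\right) \right)} = - \frac{5}{-6 - 8 \left(0 - 1\right) - \sqrt{7}} = - \frac{5}{-6 - -8 - \sqrt{7}} = - \frac{5}{-6 + 8 - \sqrt{7}} = - \frac{5}{2 - \sqrt{7}}$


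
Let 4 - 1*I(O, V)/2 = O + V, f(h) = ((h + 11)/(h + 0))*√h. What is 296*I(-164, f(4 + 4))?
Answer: 99456 - 2812*√2 ≈ 95479.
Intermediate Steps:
f(h) = (11 + h)/√h (f(h) = ((11 + h)/h)*√h = (11 + h)/√h)
I(O, V) = 8 - 2*O - 2*V (I(O, V) = 8 - 2*(O + V) = 8 + (-2*O - 2*V) = 8 - 2*O - 2*V)
296*I(-164, f(4 + 4)) = 296*(8 - 2*(-164) - 2*(11 + (4 + 4))/√(4 + 4)) = 296*(8 + 328 - 2*(11 + 8)/√8) = 296*(8 + 328 - 2*√2/4*19) = 296*(8 + 328 - 19*√2/2) = 296*(336 - 19*√2/2) = 99456 - 2812*√2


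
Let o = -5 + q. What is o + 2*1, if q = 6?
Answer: 3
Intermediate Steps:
o = 1 (o = -5 + 6 = 1)
o + 2*1 = 1 + 2*1 = 1 + 2 = 3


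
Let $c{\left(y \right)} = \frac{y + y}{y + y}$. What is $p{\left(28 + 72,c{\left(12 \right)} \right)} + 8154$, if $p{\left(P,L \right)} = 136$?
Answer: $8290$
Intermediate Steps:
$c{\left(y \right)} = 1$ ($c{\left(y \right)} = \frac{2 y}{2 y} = 2 y \frac{1}{2 y} = 1$)
$p{\left(28 + 72,c{\left(12 \right)} \right)} + 8154 = 136 + 8154 = 8290$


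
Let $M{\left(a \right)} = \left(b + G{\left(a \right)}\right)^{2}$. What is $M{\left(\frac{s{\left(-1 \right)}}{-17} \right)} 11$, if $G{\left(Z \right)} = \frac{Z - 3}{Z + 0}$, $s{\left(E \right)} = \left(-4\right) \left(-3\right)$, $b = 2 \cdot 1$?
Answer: $\frac{9251}{16} \approx 578.19$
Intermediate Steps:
$b = 2$
$s{\left(E \right)} = 12$
$G{\left(Z \right)} = \frac{-3 + Z}{Z}$
$M{\left(a \right)} = \left(2 + \frac{-3 + a}{a}\right)^{2}$
$M{\left(\frac{s{\left(-1 \right)}}{-17} \right)} 11 = \frac{9 \left(-1 + \frac{12}{-17}\right)^{2}}{\frac{144}{289}} \cdot 11 = \frac{9 \left(-1 + 12 \left(- \frac{1}{17}\right)\right)^{2}}{\frac{144}{289}} \cdot 11 = \frac{9 \left(-1 - \frac{12}{17}\right)^{2}}{\frac{144}{289}} \cdot 11 = 9 \cdot \frac{289}{144} \left(- \frac{29}{17}\right)^{2} \cdot 11 = 9 \cdot \frac{289}{144} \cdot \frac{841}{289} \cdot 11 = \frac{841}{16} \cdot 11 = \frac{9251}{16}$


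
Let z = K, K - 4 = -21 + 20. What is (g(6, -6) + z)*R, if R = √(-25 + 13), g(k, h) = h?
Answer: -6*I*√3 ≈ -10.392*I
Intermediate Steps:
K = 3 (K = 4 + (-21 + 20) = 4 - 1 = 3)
R = 2*I*√3 (R = √(-12) = 2*I*√3 ≈ 3.4641*I)
z = 3
(g(6, -6) + z)*R = (-6 + 3)*(2*I*√3) = -6*I*√3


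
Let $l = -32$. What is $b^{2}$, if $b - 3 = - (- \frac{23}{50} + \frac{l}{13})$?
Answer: $\frac{14814801}{422500} \approx 35.065$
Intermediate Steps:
$b = \frac{3849}{650}$ ($b = 3 - \left(- \frac{23}{50} - \frac{32}{13}\right) = 3 - - \frac{1899}{650} = 3 + \frac{1899}{650} = \frac{3849}{650} \approx 5.9215$)
$b^{2} = \left(\frac{3849}{650}\right)^{2} = \frac{14814801}{422500}$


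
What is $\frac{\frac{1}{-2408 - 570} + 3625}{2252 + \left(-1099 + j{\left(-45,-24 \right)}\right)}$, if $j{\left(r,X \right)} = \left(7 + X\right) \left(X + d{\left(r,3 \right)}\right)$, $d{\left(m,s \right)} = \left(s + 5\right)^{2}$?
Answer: $\frac{10795249}{1408594} \approx 7.6638$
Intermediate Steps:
$d{\left(m,s \right)} = \left(5 + s\right)^{2}$
$j{\left(r,X \right)} = \left(7 + X\right) \left(64 + X\right)$ ($j{\left(r,X \right)} = \left(7 + X\right) \left(X + \left(5 + 3\right)^{2}\right) = \left(7 + X\right) \left(X + 8^{2}\right) = \left(7 + X\right) \left(X + 64\right) = \left(7 + X\right) \left(64 + X\right)$)
$\frac{\frac{1}{-2408 - 570} + 3625}{2252 + \left(-1099 + j{\left(-45,-24 \right)}\right)} = \frac{\frac{1}{-2408 - 570} + 3625}{2252 + \left(-1099 + \left(448 + \left(-24\right)^{2} + 71 \left(-24\right)\right)\right)} = \frac{\frac{1}{-2978} + 3625}{2252 + \left(-1099 + \left(448 + 576 - 1704\right)\right)} = \frac{- \frac{1}{2978} + 3625}{2252 - 1779} = \frac{10795249}{2978 \left(2252 - 1779\right)} = \frac{10795249}{2978 \cdot 473} = \frac{10795249}{2978} \cdot \frac{1}{473} = \frac{10795249}{1408594}$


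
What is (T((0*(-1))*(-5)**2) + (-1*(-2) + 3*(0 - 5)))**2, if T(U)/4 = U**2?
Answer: 169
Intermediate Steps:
T(U) = 4*U**2
(T((0*(-1))*(-5)**2) + (-1*(-2) + 3*(0 - 5)))**2 = (4*((0*(-1))*(-5)**2)**2 + (-1*(-2) + 3*(0 - 5)))**2 = (4*(0*25)**2 + (2 + 3*(-5)))**2 = (4*0**2 + (2 - 15))**2 = (4*0 - 13)**2 = (0 - 13)**2 = (-13)**2 = 169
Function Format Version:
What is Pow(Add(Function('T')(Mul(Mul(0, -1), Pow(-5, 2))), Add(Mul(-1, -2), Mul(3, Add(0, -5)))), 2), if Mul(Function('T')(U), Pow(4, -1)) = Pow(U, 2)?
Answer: 169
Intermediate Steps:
Function('T')(U) = Mul(4, Pow(U, 2))
Pow(Add(Function('T')(Mul(Mul(0, -1), Pow(-5, 2))), Add(Mul(-1, -2), Mul(3, Add(0, -5)))), 2) = Pow(Add(Mul(4, Pow(Mul(Mul(0, -1), Pow(-5, 2)), 2)), Add(Mul(-1, -2), Mul(3, Add(0, -5)))), 2) = Pow(Add(Mul(4, Pow(Mul(0, 25), 2)), Add(2, Mul(3, -5))), 2) = Pow(Add(Mul(4, Pow(0, 2)), Add(2, -15)), 2) = Pow(Add(Mul(4, 0), -13), 2) = Pow(Add(0, -13), 2) = Pow(-13, 2) = 169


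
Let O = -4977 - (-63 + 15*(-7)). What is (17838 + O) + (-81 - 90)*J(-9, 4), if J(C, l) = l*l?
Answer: 10293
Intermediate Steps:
J(C, l) = l²
O = -4809 (O = -4977 - (-63 - 105) = -4977 - 1*(-168) = -4977 + 168 = -4809)
(17838 + O) + (-81 - 90)*J(-9, 4) = (17838 - 4809) + (-81 - 90)*4² = 13029 - 171*16 = 13029 - 2736 = 10293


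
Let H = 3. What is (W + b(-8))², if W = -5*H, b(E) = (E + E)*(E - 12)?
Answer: 93025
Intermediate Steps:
b(E) = 2*E*(-12 + E) (b(E) = (2*E)*(-12 + E) = 2*E*(-12 + E))
W = -15 (W = -5*3 = -15)
(W + b(-8))² = (-15 + 2*(-8)*(-12 - 8))² = (-15 + 2*(-8)*(-20))² = (-15 + 320)² = 305² = 93025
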